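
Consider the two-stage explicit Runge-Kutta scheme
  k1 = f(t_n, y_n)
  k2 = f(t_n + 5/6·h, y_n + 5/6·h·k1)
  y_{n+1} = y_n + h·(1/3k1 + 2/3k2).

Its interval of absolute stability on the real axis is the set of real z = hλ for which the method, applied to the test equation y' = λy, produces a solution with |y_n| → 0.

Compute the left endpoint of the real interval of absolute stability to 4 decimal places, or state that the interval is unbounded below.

z* = -1.8000.

On y'=λy, z=hλ:
  k1=λy_n ⇒ h·k1=z·y_n;  k2=λ(1+5/6z)y_n ⇒ h·k2=z(1+5/6z)y_n
  y_{n+1}/y_n = 1 + 1/3z + 2/3z(1+5/6z) = 1 + z + 5/9z²
  so R(z) = 1 + z + 5/9z².

Solve |R(x)|<1 on ℝ⁻.
x=-1.47: |R|=0.7305
R=1: x+5/9x²=0 ⇒ x=−9/5=-1.8000; min R=1−1/(4·5/9)=0.5500>−1
Confirm numerically:
  x=-1.439: |R|=0.71140 <1
  x=-1.326: |R|=0.65082 <1
  x=-0.983: |R|=0.55383 <1
  x=-0.927: |R|=0.55041 <1
  x=-2.328: |R|=1.68288 >1
  x=-2.048: |R|=1.28217 >1
Stable set (-1.8000, 0).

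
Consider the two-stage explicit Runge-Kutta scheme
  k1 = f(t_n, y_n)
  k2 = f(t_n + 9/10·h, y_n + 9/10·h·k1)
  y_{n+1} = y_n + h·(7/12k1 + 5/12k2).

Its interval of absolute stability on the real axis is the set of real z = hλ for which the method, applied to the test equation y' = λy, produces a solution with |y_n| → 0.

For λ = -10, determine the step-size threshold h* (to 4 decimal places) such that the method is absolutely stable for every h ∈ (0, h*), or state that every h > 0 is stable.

(-2.6667,0); λ=-10 ⇒ h* = (8/3)/10 = 0.2667.

Test eqn y'=λy, z=hλ:
  k1=λy_n ⇒ h·k1=z·y_n;  k2=λ(1+9/10z)y_n ⇒ h·k2=z(1+9/10z)y_n
  y_{n+1}/y_n = 1 + 7/12z + 5/12z(1+9/10z) = 1 + z + 3/8z²
  Hence R(z) = 1 + z + 3/8z².

Boundary: |R(x)|=1, x<0.
x=-0.68: |R|=0.4934
R=1: x+3/8x²=0 ⇒ x=−8/3=-2.6667; min R=1−1/(4·3/8)=0.3333>−1
Confirm numerically:
  x=-2.347: |R|=0.71865 <1
  x=-1.834: |R|=0.42733 <1
  x=-1.589: |R|=0.35785 <1
  x=-1.579: |R|=0.35597 <1
  x=-3.244: |R|=1.70233 >1
  x=-2.744: |R|=1.07958 >1
Stable set (-2.6667, 0).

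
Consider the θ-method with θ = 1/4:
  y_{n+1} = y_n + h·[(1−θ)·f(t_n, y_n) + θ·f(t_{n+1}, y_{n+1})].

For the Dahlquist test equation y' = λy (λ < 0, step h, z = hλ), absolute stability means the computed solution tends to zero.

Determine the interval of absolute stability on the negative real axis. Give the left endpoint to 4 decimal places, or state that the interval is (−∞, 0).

(-4.0000, 0).

Test eqn y'=λy, z=hλ:
  y_{n+1} = y_n + z·[3/4·y_n + 1/4·y_{n+1}] ⇒ (1 − 1/4z)y_{n+1} = (1 + 3/4z)y_n
  R(z) = (1 + 3/4z)/(1 − 1/4z).

Need |R(x)|<1, x<0.
x=-0.92: |R|=0.2520
R=−1: 1+3/4x = −1+1/4x ⇒ -1/2x=2 ⇒ x=2/(-1/2)=-4.0000
Confirm numerically:
  x=-3.607: |R|=0.89667 <1
  x=-2.866: |R|=0.66968 <1
  x=-1.959: |R|=0.31499 <1
  x=-4.487: |R|=1.11476 >1
  x=-4.304: |R|=1.07322 >1
  x=-4.121: |R|=1.02980 >1
So |R|<1 on (-4.0000, 0).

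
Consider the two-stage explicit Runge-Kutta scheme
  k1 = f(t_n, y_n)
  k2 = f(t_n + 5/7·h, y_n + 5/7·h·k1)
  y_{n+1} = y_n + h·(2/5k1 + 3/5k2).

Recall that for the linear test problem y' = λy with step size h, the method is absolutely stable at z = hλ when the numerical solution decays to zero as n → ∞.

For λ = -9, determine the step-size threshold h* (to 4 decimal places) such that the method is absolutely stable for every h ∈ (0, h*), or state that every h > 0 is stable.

With y'=λy (z=hλ):
  k1=λy_n ⇒ h·k1=z·y_n;  k2=λ(1+5/7z)y_n ⇒ h·k2=z(1+5/7z)y_n
  y_{n+1}/y_n = 1 + 2/5z + 3/5z(1+5/7z) = 1 + z + 3/7z²
  ⇒ R(z) = 1 + z + 3/7z².

Boundary: |R(x)|=1, x<0.
x=-1.66: |R|=0.5210
R=1: x+3/7x²=0 ⇒ x=−7/3=-2.3333; min R=1−1/(4·3/7)=0.4167>−1
Confirm numerically:
  x=-2.039: |R|=0.74279 <1
  x=-1.579: |R|=0.48953 <1
  x=-1.561: |R|=0.48331 <1
  x=-2.700: |R|=1.42429 >1
  x=-2.646: |R|=1.35456 >1
  x=-2.619: |R|=1.32064 >1
Stable set (-2.3333, 0).

(-2.3333,0); λ=-9 ⇒ h* = (7/3)/9 = 0.2593.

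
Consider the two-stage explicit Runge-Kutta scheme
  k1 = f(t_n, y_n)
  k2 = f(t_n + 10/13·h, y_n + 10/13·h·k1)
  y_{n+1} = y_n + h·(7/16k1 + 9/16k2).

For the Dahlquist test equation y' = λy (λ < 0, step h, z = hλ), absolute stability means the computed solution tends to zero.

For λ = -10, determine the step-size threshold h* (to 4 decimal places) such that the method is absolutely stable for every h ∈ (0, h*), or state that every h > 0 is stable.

On y'=λy, z=hλ:
  k1=λy_n ⇒ h·k1=z·y_n;  k2=λ(1+10/13z)y_n ⇒ h·k2=z(1+10/13z)y_n
  y_{n+1}/y_n = 1 + 7/16z + 9/16z(1+10/13z) = 1 + z + 45/104z²
  R(z) = 1 + z + 45/104z².

Boundary: |R(x)|=1, x<0.
x=-1.05: |R|=0.4270
R=1: x+45/104x²=0 ⇒ x=−104/45=-2.3111; min R=1−1/(4·45/104)=0.4222>−1
Confirm numerically:
  x=-1.830: |R|=0.61904 <1
  x=-1.547: |R|=0.48852 <1
  x=-1.150: |R|=0.42224 <1
  x=-1.090: |R|=0.42408 <1
  x=-2.831: |R|=1.63684 >1
  x=-2.749: |R|=1.52086 >1
  x=-2.673: |R|=1.41856 >1
Interval (-2.3111, 0).

(-2.3111,0); λ=-10 ⇒ h* = (104/45)/10 = 0.2311.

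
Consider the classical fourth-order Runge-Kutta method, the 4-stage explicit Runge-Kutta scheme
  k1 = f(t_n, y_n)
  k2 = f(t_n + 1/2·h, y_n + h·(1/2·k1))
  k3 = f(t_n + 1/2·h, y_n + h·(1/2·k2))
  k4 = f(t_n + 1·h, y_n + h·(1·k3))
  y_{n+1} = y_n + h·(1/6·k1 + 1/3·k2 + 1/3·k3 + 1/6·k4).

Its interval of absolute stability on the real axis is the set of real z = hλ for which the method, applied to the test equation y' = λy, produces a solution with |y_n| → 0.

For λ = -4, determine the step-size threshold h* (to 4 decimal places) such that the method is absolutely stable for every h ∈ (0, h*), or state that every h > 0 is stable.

(-2.7853,0); λ=-4 ⇒ h* = 0.6963.

Test eqn y'=λy, z=hλ:
  order 4, 4-stage ⇒ R(z)=1+z+z^2/2+z^3/6+z^4/24
  (e.g. R(-0.87)=0.42257, |R|=0.42257)

Boundary: |R(x)|=1, x<0.
x=-0.87: |R|=0.4226
|R(-2.53)|=0.6786 |R(-2.15)|=0.3952 |R(-1.03)|=0.3652
Bisect:
  x_lo=-3.1012 |R|=1.5905  x_hi=-0.0956 |R|=0.9088
  mid=-1.59841 |R|=0.27040 →hi
  mid=-2.34978 |R|=0.51886 →hi
  mid=-2.72547 |R|=0.91349 →hi
  mid=-2.91332 |R|=1.21082 →lo
  mid=-2.81940 |R|=1.05265 →lo
  mid=-2.77244 |R|=0.98079 →hi
  mid=-2.79592 |R|=1.01613 →lo
  mid=-2.78418 |R|=0.99832 →hi
  mid=-2.79005 |R|=1.00719 →lo
  mid=-2.78711 |R|=1.00274 →lo
  ...
  [-2.78546,-2.78528] ⇒ x*=-2.7853
Stable set (-2.7853, 0).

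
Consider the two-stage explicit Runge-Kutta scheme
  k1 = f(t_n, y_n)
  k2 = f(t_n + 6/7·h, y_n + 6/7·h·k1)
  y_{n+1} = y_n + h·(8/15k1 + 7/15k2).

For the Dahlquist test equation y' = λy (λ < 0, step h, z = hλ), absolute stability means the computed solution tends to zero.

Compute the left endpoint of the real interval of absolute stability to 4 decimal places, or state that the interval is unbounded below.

Test eqn y'=λy, z=hλ:
  k1=λy_n ⇒ h·k1=z·y_n;  k2=λ(1+6/7z)y_n ⇒ h·k2=z(1+6/7z)y_n
  y_{n+1}/y_n = 1 + 8/15z + 7/15z(1+6/7z) = 1 + z + 2/5z²
  R(z) = 1 + z + 2/5z².

Boundary: |R(x)|=1, x<0.
x=-0.66: |R|=0.5142
R=1: x+2/5x²=0 ⇒ x=−5/2=-2.5000; min R=1−1/(4·2/5)=0.3750>−1
Confirm numerically:
  x=-2.465: |R|=0.96549 <1
  x=-1.663: |R|=0.44323 <1
  x=-1.633: |R|=0.43368 <1
  x=-3.059: |R|=1.68399 >1
  x=-2.766: |R|=1.29430 >1
  x=-2.635: |R|=1.14229 >1
Interval (-2.5000, 0).

z* = -2.5000.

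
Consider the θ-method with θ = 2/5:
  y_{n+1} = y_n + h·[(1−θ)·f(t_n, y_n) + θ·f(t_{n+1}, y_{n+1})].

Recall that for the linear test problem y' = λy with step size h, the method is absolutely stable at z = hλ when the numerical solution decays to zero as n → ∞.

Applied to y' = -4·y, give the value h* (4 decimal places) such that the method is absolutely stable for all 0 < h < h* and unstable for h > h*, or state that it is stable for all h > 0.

Set f=λy, z=hλ:
  y_{n+1} = y_n + z·[3/5·y_n + 2/5·y_{n+1}] ⇒ (1 − 2/5z)y_{n+1} = (1 + 3/5z)y_n
  so R(z) = (1 + 3/5z)/(1 − 2/5z).

Solve |R(x)|<1 on ℝ⁻.
x=-1.09: |R|=0.2409
R=−1: 1+3/5x = −1+2/5x ⇒ -1/5x=2 ⇒ x=2/(-1/5)=-10.0000
Confirm numerically:
  x=-8.709: |R|=0.94241 <1
  x=-5.094: |R|=0.67698 <1
  x=-4.542: |R|=0.61247 <1
  x=-10.455: |R|=1.01756 >1
  x=-10.044: |R|=1.00175 >1
Interval (-10.0000, 0).

(-10.0000,0); λ=-4 ⇒ h* = (10)/4 = 2.5000.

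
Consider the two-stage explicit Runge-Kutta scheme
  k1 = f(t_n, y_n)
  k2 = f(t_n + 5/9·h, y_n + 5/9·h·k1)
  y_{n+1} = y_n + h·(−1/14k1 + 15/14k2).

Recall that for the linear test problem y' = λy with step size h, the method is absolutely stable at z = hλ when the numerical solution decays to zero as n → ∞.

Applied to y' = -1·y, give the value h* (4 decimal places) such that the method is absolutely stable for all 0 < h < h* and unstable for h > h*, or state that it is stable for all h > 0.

Set f=λy, z=hλ:
  k1=λy_n ⇒ h·k1=z·y_n;  k2=λ(1+5/9z)y_n ⇒ h·k2=z(1+5/9z)y_n
  y_{n+1}/y_n = 1 − 1/14z + 15/14z(1+5/9z) = 1 + z + 25/42z²
  Hence R(z) = 1 + z + 25/42z².

Boundary: |R(x)|=1, x<0.
x=-1.07: |R|=0.6115
R=1: x+25/42x²=0 ⇒ x=−42/25=-1.6800; min R=1−1/(4·25/42)=0.5800>−1
Confirm numerically:
  x=-1.525: |R|=0.85930 <1
  x=-1.239: |R|=0.67476 <1
  x=-0.796: |R|=0.58115 <1
  x=-2.026: |R|=1.41726 >1
  x=-1.974: |R|=1.34545 >1
Stable set (-1.6800, 0).

(-1.6800,0); λ=-1 ⇒ h* = (42/25)/1 = 1.6800.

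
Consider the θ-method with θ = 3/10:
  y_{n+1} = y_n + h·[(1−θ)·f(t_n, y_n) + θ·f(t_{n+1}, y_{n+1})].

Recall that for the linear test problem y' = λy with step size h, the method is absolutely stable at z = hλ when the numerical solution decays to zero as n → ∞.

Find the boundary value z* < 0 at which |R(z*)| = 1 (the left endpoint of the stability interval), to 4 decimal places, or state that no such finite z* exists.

Test eqn y'=λy, z=hλ:
  y_{n+1} = y_n + z·[7/10·y_n + 3/10·y_{n+1}] ⇒ (1 − 3/10z)y_{n+1} = (1 + 7/10z)y_n
  so R(z) = (1 + 7/10z)/(1 − 3/10z).

Solve |R(x)|<1 on ℝ⁻.
x=-1.09: |R|=0.1786
R=−1: 1+7/10x = −1+3/10x ⇒ -2/5x=2 ⇒ x=2/(-2/5)=-5.0000
Confirm numerically:
  x=-4.363: |R|=0.88964 <1
  x=-4.280: |R|=0.87391 <1
  x=-3.901: |R|=0.79745 <1
  x=-5.376: |R|=1.05756 >1
  x=-5.192: |R|=1.03003 >1
Stable set (-5.0000, 0).

z* = -5.0000.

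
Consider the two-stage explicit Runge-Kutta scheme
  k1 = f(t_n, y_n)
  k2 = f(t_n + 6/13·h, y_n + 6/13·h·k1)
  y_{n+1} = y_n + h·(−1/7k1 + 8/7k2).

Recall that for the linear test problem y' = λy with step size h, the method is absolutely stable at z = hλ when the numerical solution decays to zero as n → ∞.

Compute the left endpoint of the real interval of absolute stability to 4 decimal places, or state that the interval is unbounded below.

On y'=λy, z=hλ:
  k1=λy_n ⇒ h·k1=z·y_n;  k2=λ(1+6/13z)y_n ⇒ h·k2=z(1+6/13z)y_n
  y_{n+1}/y_n = 1 − 1/7z + 8/7z(1+6/13z) = 1 + z + 48/91z²
  R(z) = 1 + z + 48/91z².

Need |R(x)|<1, x<0.
x=-1.36: |R|=0.6156
R=1: x+48/91x²=0 ⇒ x=−91/48=-1.8958; min R=1−1/(4·48/91)=0.5260>−1
Confirm numerically:
  x=-1.711: |R|=0.83319 <1
  x=-1.232: |R|=0.56861 <1
  x=-1.025: |R|=0.52918 <1
  x=-2.423: |R|=1.67375 >1
  x=-2.375: |R|=1.60027 >1
  x=-2.187: |R|=1.33588 >1
So |R|<1 on (-1.8958, 0).

left endpoint -1.8958.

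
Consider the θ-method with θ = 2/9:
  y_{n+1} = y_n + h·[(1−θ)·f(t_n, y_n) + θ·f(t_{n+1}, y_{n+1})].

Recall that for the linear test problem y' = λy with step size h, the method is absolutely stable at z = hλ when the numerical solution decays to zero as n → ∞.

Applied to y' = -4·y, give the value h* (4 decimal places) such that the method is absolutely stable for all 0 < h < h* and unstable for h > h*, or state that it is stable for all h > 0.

(-3.6000,0); λ=-4 ⇒ h* = (18/5)/4 = 0.9000.

On y'=λy, z=hλ:
  y_{n+1} = y_n + z·[7/9·y_n + 2/9·y_{n+1}] ⇒ (1 − 2/9z)y_{n+1} = (1 + 7/9z)y_n
  ⇒ R(z) = (1 + 7/9z)/(1 − 2/9z).

Find x<0 with |R(x)|<1.
x=-0.45: |R|=0.5909
R=−1: 1+7/9x = −1+2/9x ⇒ -5/9x=2 ⇒ x=2/(-5/9)=-3.6000
Confirm numerically:
  x=-2.860: |R|=0.74864 <1
  x=-2.454: |R|=0.58801 <1
  x=-2.163: |R|=0.46083 <1
  x=-1.853: |R|=0.31253 <1
  x=-3.855: |R|=1.07630 >1
  x=-3.644: |R|=1.01351 >1
Stable set (-3.6000, 0).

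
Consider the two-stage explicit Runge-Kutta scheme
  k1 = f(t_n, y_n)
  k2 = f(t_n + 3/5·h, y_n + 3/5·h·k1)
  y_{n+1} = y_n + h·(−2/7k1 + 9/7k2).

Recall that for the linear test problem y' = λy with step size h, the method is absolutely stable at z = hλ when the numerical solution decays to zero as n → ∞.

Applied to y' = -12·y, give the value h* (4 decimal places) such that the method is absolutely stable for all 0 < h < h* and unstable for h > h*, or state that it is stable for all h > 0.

(-1.2963,0); λ=-12 ⇒ h* = (35/27)/12 = 0.1080.

With y'=λy (z=hλ):
  k1=λy_n ⇒ h·k1=z·y_n;  k2=λ(1+3/5z)y_n ⇒ h·k2=z(1+3/5z)y_n
  y_{n+1}/y_n = 1 − 2/7z + 9/7z(1+3/5z) = 1 + z + 27/35z²
  Hence R(z) = 1 + z + 27/35z².

Solve |R(x)|<1 on ℝ⁻.
x=-0.97: |R|=0.7558
R=1: x+27/35x²=0 ⇒ x=−35/27=-1.2963; min R=1−1/(4·27/35)=0.6759>−1
Confirm numerically:
  x=-1.213: |R|=0.92206 <1
  x=-0.720: |R|=0.67991 <1
  x=-0.692: |R|=0.67741 <1
  x=-0.561: |R|=0.68178 <1
  x=-1.831: |R|=1.75526 >1
  x=-1.513: |R|=1.25293 >1
So |R|<1 on (-1.2963, 0).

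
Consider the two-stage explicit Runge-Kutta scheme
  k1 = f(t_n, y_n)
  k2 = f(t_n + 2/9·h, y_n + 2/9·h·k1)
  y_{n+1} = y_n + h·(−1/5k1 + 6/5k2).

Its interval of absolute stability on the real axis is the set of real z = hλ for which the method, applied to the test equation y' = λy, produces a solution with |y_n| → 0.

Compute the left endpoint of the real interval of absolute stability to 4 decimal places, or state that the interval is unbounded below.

On y'=λy, z=hλ:
  k1=λy_n ⇒ h·k1=z·y_n;  k2=λ(1+2/9z)y_n ⇒ h·k2=z(1+2/9z)y_n
  y_{n+1}/y_n = 1 − 1/5z + 6/5z(1+2/9z) = 1 + z + 4/15z²
  R(z) = 1 + z + 4/15z².

Find x<0 with |R(x)|<1.
x=-1.53: |R|=0.0942
R=1: x+4/15x²=0 ⇒ x=−15/4=-3.7500; min R=1−1/(4·4/15)=0.0625>−1
Confirm numerically:
  x=-3.123: |R|=0.47783 <1
  x=-2.900: |R|=0.34267 <1
  x=-2.887: |R|=0.33561 <1
  x=-1.908: |R|=0.06279 <1
  x=-4.090: |R|=1.37083 >1
  x=-4.026: |R|=1.29631 >1
So |R|<1 on (-3.7500, 0).

left endpoint -3.7500.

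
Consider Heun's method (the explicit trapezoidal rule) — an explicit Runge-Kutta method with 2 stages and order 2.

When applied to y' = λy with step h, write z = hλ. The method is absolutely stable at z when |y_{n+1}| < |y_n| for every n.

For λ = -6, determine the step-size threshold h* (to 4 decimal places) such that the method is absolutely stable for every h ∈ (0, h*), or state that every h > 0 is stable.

(-2.0000,0); λ=-6 ⇒ h* = 0.3333.

Set f=λy, z=hλ:
  order 2, 2-stage ⇒ R(z)=1+z+z^2/2
  (e.g. R(-0.63)=0.56845, |R|=0.56845)

Need |R(x)|<1, x<0.
x=-0.63: |R|=0.5684
|R(-1.35)|=0.5613 |R(-1.29)|=0.5421 |R(-0.67)|=0.5544
Bisect:
  x_lo=-2.4180 |R|=1.5053  x_hi=-0.3254 |R|=0.7275
  mid=-1.37170 |R|=0.56908 →hi
  mid=-1.89484 |R|=0.90037 →hi
  mid=-2.15641 |R|=1.16864 →lo
  mid=-2.02562 |R|=1.02595 →lo
  mid=-1.96023 |R|=0.96102 →hi
  mid=-1.99293 |R|=0.99295 →hi
  mid=-2.00928 |R|=1.00932 →lo
  mid=-2.00110 |R|=1.00110 →lo
  mid=-1.99702 |R|=0.99702 →hi
  ...
  [-2.00008,-1.99995] ⇒ x*=-2.0000
Stable set (-2.0000, 0).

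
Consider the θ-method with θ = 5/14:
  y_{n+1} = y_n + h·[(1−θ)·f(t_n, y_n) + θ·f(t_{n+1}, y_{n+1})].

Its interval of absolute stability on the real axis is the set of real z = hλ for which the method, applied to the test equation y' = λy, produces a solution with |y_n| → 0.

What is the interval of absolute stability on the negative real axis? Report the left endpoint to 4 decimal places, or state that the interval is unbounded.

z∈(-7.0000,0).

Set f=λy, z=hλ:
  y_{n+1} = y_n + z·[9/14·y_n + 5/14·y_{n+1}] ⇒ (1 − 5/14z)y_{n+1} = (1 + 9/14z)y_n
  Hence R(z) = (1 + 9/14z)/(1 − 5/14z).

Find x<0 with |R(x)|<1.
x=-1.17: |R|=0.1748
R=−1: 1+9/14x = −1+5/14x ⇒ -2/7x=2 ⇒ x=2/(-2/7)=-7.0000
Confirm numerically:
  x=-6.167: |R|=0.92568 <1
  x=-5.637: |R|=0.87076 <1
  x=-3.999: |R|=0.64689 <1
  x=-3.875: |R|=0.62547 <1
  x=-7.372: |R|=1.02926 >1
  x=-7.300: |R|=1.02376 >1
  x=-7.095: |R|=1.00768 >1
Stable set (-7.0000, 0).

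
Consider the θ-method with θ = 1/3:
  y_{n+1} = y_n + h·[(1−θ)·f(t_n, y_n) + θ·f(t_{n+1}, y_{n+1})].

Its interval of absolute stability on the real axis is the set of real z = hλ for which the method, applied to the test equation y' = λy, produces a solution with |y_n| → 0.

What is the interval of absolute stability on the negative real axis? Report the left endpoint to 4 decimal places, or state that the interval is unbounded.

z∈(-6.0000,0).

Test eqn y'=λy, z=hλ:
  y_{n+1} = y_n + z·[2/3·y_n + 1/3·y_{n+1}] ⇒ (1 − 1/3z)y_{n+1} = (1 + 2/3z)y_n
  so R(z) = (1 + 2/3z)/(1 − 1/3z).

Need |R(x)|<1, x<0.
x=-1.32: |R|=0.0833
R=−1: 1+2/3x = −1+1/3x ⇒ -1/3x=2 ⇒ x=2/(-1/3)=-6.0000
Confirm numerically:
  x=-5.872: |R|=0.98557 <1
  x=-5.545: |R|=0.94675 <1
  x=-4.114: |R|=0.73489 <1
  x=-3.314: |R|=0.57460 <1
  x=-6.555: |R|=1.05808 >1
  x=-6.540: |R|=1.05660 >1
  x=-6.212: |R|=1.02301 >1
So |R|<1 on (-6.0000, 0).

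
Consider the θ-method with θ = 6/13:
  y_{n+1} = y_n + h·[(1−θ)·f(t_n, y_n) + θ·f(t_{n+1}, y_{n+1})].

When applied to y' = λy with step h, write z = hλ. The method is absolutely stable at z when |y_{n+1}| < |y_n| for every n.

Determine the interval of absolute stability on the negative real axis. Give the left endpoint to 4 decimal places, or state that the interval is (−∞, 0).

Set f=λy, z=hλ:
  y_{n+1} = y_n + z·[7/13·y_n + 6/13·y_{n+1}] ⇒ (1 − 6/13z)y_{n+1} = (1 + 7/13z)y_n
  Hence R(z) = (1 + 7/13z)/(1 − 6/13z).

Find x<0 with |R(x)|<1.
x=-1.76: |R|=0.0289
R=−1: 1+7/13x = −1+6/13x ⇒ -1/13x=2 ⇒ x=2/(-1/13)=-26.0000
Confirm numerically:
  x=-23.061: |R|=0.98058 <1
  x=-14.733: |R|=0.88888 <1
  x=-13.165: |R|=0.86047 <1
  x=-13.135: |R|=0.85987 <1
  x=-26.457: |R|=1.00266 >1
  x=-26.218: |R|=1.00128 >1
So |R|<1 on (-26.0000, 0).

z∈(-26.0000,0).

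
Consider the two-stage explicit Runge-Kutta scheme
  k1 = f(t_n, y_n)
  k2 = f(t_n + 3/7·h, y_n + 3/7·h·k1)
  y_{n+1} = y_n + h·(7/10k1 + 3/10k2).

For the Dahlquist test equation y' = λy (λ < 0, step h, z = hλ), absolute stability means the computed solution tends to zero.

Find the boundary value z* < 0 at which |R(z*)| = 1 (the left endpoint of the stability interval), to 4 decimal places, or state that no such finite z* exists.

z* = -7.7778.

On y'=λy, z=hλ:
  k1=λy_n ⇒ h·k1=z·y_n;  k2=λ(1+3/7z)y_n ⇒ h·k2=z(1+3/7z)y_n
  y_{n+1}/y_n = 1 + 7/10z + 3/10z(1+3/7z) = 1 + z + 9/70z²
  R(z) = 1 + z + 9/70z².

Need |R(x)|<1, x<0.
x=-1.18: |R|=0.0010
R=1: x+9/70x²=0 ⇒ x=−70/9=-7.7778; min R=1−1/(4·9/70)=-0.9444>−1
Confirm numerically:
  x=-5.937: |R|=0.40512 <1
  x=-5.026: |R|=0.77820 <1
  x=-4.975: |R|=0.79278 <1
  x=-4.074: |R|=0.94004 <1
  x=-8.283: |R|=1.53804 >1
  x=-8.272: |R|=1.52563 >1
Interval (-7.7778, 0).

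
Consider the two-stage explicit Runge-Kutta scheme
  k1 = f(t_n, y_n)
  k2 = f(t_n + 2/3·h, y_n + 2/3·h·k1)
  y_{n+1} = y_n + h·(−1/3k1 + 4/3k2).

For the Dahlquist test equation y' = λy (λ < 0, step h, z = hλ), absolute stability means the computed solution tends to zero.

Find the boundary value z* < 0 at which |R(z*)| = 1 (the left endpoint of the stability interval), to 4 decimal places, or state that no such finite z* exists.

Set f=λy, z=hλ:
  k1=λy_n ⇒ h·k1=z·y_n;  k2=λ(1+2/3z)y_n ⇒ h·k2=z(1+2/3z)y_n
  y_{n+1}/y_n = 1 − 1/3z + 4/3z(1+2/3z) = 1 + z + 8/9z²
  so R(z) = 1 + z + 8/9z².

Need |R(x)|<1, x<0.
x=-1.07: |R|=0.9477
R=1: x+8/9x²=0 ⇒ x=−9/8=-1.1250; min R=1−1/(4·8/9)=0.7188>−1
Confirm numerically:
  x=-1.080: |R|=0.95680 <1
  x=-1.072: |R|=0.94950 <1
  x=-0.746: |R|=0.74868 <1
  x=-0.494: |R|=0.72292 <1
  x=-1.286: |R|=1.18404 >1
  x=-1.154: |R|=1.02975 >1
Interval (-1.1250, 0).

z* = -1.1250.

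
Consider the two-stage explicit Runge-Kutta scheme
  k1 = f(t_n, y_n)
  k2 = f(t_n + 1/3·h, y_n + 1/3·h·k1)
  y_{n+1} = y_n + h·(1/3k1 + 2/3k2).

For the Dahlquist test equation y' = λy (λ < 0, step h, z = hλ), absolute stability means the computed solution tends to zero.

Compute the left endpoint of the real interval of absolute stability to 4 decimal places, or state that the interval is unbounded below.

Test eqn y'=λy, z=hλ:
  k1=λy_n ⇒ h·k1=z·y_n;  k2=λ(1+1/3z)y_n ⇒ h·k2=z(1+1/3z)y_n
  y_{n+1}/y_n = 1 + 1/3z + 2/3z(1+1/3z) = 1 + z + 2/9z²
  so R(z) = 1 + z + 2/9z².

Need |R(x)|<1, x<0.
x=-0.79: |R|=0.3487
R=1: x+2/9x²=0 ⇒ x=−9/2=-4.5000; min R=1−1/(4·2/9)=-0.1250>−1
Confirm numerically:
  x=-2.255: |R|=0.12499 <1
  x=-2.082: |R|=0.11873 <1
  x=-2.017: |R|=0.11294 <1
  x=-1.919: |R|=0.10065 <1
  x=-4.962: |R|=1.50943 >1
  x=-4.894: |R|=1.42850 >1
So |R|<1 on (-4.5000, 0).

z* = -4.5000.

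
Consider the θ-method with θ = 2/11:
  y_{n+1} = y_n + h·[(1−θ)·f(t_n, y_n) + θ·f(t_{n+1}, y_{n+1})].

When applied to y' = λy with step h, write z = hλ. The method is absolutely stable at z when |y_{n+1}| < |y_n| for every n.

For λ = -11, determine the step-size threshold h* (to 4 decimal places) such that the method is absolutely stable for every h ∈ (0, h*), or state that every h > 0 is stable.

(-3.1429,0); λ=-11 ⇒ h* = (22/7)/11 = 0.2857.

Set f=λy, z=hλ:
  y_{n+1} = y_n + z·[9/11·y_n + 2/11·y_{n+1}] ⇒ (1 − 2/11z)y_{n+1} = (1 + 9/11z)y_n
  R(z) = (1 + 9/11z)/(1 − 2/11z).

Solve |R(x)|<1 on ℝ⁻.
x=-1.41: |R|=0.1223
R=−1: 1+9/11x = −1+2/11x ⇒ -7/11x=2 ⇒ x=2/(-7/11)=-3.1429
Confirm numerically:
  x=-3.106: |R|=0.98501 <1
  x=-2.109: |R|=0.52444 <1
  x=-2.028: |R|=0.48167 <1
  x=-3.291: |R|=1.05898 >1
  x=-3.187: |R|=1.01779 >1
Interval (-3.1429, 0).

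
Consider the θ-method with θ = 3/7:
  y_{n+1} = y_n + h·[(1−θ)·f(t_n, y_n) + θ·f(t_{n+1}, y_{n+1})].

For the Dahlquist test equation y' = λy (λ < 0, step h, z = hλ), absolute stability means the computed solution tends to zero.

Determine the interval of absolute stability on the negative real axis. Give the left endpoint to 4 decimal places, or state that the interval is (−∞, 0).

z∈(-14.0000,0).

Test eqn y'=λy, z=hλ:
  y_{n+1} = y_n + z·[4/7·y_n + 3/7·y_{n+1}] ⇒ (1 − 3/7z)y_{n+1} = (1 + 4/7z)y_n
  R(z) = (1 + 4/7z)/(1 − 3/7z).

Need |R(x)|<1, x<0.
x=-1.36: |R|=0.1408
R=−1: 1+4/7x = −1+3/7x ⇒ -1/7x=2 ⇒ x=2/(-1/7)=-14.0000
Confirm numerically:
  x=-13.882: |R|=0.99757 <1
  x=-13.266: |R|=0.98432 <1
  x=-8.892: |R|=0.84832 <1
  x=-7.360: |R|=0.77166 <1
  x=-14.403: |R|=1.00803 >1
  x=-14.308: |R|=1.00617 >1
  x=-14.277: |R|=1.00556 >1
Interval (-14.0000, 0).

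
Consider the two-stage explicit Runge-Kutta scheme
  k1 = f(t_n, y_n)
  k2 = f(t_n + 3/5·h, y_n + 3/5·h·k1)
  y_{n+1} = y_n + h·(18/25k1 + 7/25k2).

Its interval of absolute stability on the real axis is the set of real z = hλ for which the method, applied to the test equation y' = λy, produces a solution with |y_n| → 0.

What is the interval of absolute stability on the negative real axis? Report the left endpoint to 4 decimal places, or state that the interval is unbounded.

z∈(-5.9524,0).

Set f=λy, z=hλ:
  k1=λy_n ⇒ h·k1=z·y_n;  k2=λ(1+3/5z)y_n ⇒ h·k2=z(1+3/5z)y_n
  y_{n+1}/y_n = 1 + 18/25z + 7/25z(1+3/5z) = 1 + z + 21/125z²
  R(z) = 1 + z + 21/125z².

Find x<0 with |R(x)|<1.
x=-1.36: |R|=0.0493
R=1: x+21/125x²=0 ⇒ x=−125/21=-5.9524; min R=1−1/(4·21/125)=-0.4881>−1
Confirm numerically:
  x=-5.227: |R|=0.36302 <1
  x=-5.217: |R|=0.35547 <1
  x=-4.407: |R|=0.14416 <1
  x=-6.446: |R|=1.53455 >1
  x=-6.107: |R|=1.15864 >1
Interval (-5.9524, 0).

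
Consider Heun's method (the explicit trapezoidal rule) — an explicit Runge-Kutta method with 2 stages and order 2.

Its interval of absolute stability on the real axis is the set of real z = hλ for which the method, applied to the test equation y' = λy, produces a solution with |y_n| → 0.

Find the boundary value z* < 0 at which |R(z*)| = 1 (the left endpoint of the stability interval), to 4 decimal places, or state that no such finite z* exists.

On y'=λy, z=hλ:
  order 2, 2-stage ⇒ R(z)=1+z+z^2/2
  (e.g. R(-0.36)=0.70480, |R|=0.70480)

Need |R(x)|<1, x<0.
x=-0.36: |R|=0.7048
|R(-2.21)|=1.2320 |R(-1.35)|=0.5613 |R(-0.82)|=0.5162
Bisect:
  x_lo=-2.8059 |R|=2.1307  x_hi=-0.1188 |R|=0.8882
  mid=-1.46239 |R|=0.60690 →hi
  mid=-2.13417 |R|=1.14317 →lo
  mid=-1.79828 |R|=0.81863 →hi
  mid=-1.96622 |R|=0.96680 →hi
  mid=-2.05020 |R|=1.05146 →lo
  mid=-2.00821 |R|=1.00824 →lo
  mid=-1.98722 |R|=0.98730 →hi
  mid=-1.99771 |R|=0.99772 →hi
  mid=-2.00296 |R|=1.00297 →lo
  ...
  [-2.00001,-1.99985] ⇒ x*=-2.0000
Interval (-2.0000, 0).

left endpoint -2.0000.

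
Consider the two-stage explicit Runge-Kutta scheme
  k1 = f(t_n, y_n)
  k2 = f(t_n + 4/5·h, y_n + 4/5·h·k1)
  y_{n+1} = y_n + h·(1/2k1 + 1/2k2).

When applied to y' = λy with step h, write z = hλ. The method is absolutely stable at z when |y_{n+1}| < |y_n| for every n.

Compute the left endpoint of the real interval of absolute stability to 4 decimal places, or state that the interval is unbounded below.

left endpoint -2.5000.

Test eqn y'=λy, z=hλ:
  k1=λy_n ⇒ h·k1=z·y_n;  k2=λ(1+4/5z)y_n ⇒ h·k2=z(1+4/5z)y_n
  y_{n+1}/y_n = 1 + 1/2z + 1/2z(1+4/5z) = 1 + z + 2/5z²
  Hence R(z) = 1 + z + 2/5z².

Solve |R(x)|<1 on ℝ⁻.
x=-0.82: |R|=0.4490
R=1: x+2/5x²=0 ⇒ x=−5/2=-2.5000; min R=1−1/(4·2/5)=0.3750>−1
Confirm numerically:
  x=-2.291: |R|=0.80847 <1
  x=-2.208: |R|=0.74211 <1
  x=-1.775: |R|=0.48525 <1
  x=-3.039: |R|=1.65521 >1
  x=-2.928: |R|=1.50127 >1
  x=-2.588: |R|=1.09110 >1
Interval (-2.5000, 0).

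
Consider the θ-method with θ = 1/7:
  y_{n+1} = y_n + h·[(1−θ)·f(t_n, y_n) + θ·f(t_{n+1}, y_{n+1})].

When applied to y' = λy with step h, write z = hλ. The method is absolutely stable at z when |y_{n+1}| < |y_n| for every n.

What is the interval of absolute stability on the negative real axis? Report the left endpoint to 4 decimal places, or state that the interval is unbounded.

(-2.8000, 0).

On y'=λy, z=hλ:
  y_{n+1} = y_n + z·[6/7·y_n + 1/7·y_{n+1}] ⇒ (1 − 1/7z)y_{n+1} = (1 + 6/7z)y_n
  ⇒ R(z) = (1 + 6/7z)/(1 − 1/7z).

Find x<0 with |R(x)|<1.
x=-1.23: |R|=0.0462
R=−1: 1+6/7x = −1+1/7x ⇒ -5/7x=2 ⇒ x=2/(-5/7)=-2.8000
Confirm numerically:
  x=-2.642: |R|=0.91807 <1
  x=-2.450: |R|=0.81481 <1
  x=-1.996: |R|=0.55313 <1
  x=-3.126: |R|=1.16097 >1
  x=-3.081: |R|=1.13937 >1
  x=-2.839: |R|=1.01982 >1
So |R|<1 on (-2.8000, 0).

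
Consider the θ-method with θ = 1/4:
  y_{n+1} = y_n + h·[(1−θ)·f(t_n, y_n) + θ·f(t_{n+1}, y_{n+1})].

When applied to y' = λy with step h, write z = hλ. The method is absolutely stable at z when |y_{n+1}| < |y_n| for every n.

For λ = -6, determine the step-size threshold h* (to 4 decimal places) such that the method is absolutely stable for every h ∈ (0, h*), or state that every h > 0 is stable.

Set f=λy, z=hλ:
  y_{n+1} = y_n + z·[3/4·y_n + 1/4·y_{n+1}] ⇒ (1 − 1/4z)y_{n+1} = (1 + 3/4z)y_n
  R(z) = (1 + 3/4z)/(1 − 1/4z).

Solve |R(x)|<1 on ℝ⁻.
x=-0.59: |R|=0.4858
R=−1: 1+3/4x = −1+1/4x ⇒ -1/2x=2 ⇒ x=2/(-1/2)=-4.0000
Confirm numerically:
  x=-3.135: |R|=0.75753 <1
  x=-3.119: |R|=0.75249 <1
  x=-2.505: |R|=0.54035 <1
  x=-2.071: |R|=0.36452 <1
  x=-4.154: |R|=1.03777 >1
  x=-4.104: |R|=1.02567 >1
Stable set (-4.0000, 0).

(-4.0000,0); λ=-6 ⇒ h* = (4)/6 = 0.6667.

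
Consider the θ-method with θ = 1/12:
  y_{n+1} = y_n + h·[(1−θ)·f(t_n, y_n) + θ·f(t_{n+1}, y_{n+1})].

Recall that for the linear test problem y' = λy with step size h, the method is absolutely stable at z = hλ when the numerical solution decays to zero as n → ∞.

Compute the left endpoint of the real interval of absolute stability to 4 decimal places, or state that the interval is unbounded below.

On y'=λy, z=hλ:
  y_{n+1} = y_n + z·[11/12·y_n + 1/12·y_{n+1}] ⇒ (1 − 1/12z)y_{n+1} = (1 + 11/12z)y_n
  Hence R(z) = (1 + 11/12z)/(1 − 1/12z).

Solve |R(x)|<1 on ℝ⁻.
x=-1.55: |R|=0.3727
R=−1: 1+11/12x = −1+1/12x ⇒ -5/6x=2 ⇒ x=2/(-5/6)=-2.4000
Confirm numerically:
  x=-2.317: |R|=0.94203 <1
  x=-2.175: |R|=0.84127 <1
  x=-1.219: |R|=0.10659 <1
  x=-1.156: |R|=0.05442 <1
  x=-2.949: |R|=1.36725 >1
  x=-2.929: |R|=1.35434 >1
  x=-2.581: |R|=1.12413 >1
Stable set (-2.4000, 0).

z* = -2.4000.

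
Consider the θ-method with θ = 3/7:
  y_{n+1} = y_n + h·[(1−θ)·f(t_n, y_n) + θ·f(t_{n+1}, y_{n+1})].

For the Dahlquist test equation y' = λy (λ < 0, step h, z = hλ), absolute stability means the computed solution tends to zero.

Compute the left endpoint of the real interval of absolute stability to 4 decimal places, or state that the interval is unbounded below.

On y'=λy, z=hλ:
  y_{n+1} = y_n + z·[4/7·y_n + 3/7·y_{n+1}] ⇒ (1 − 3/7z)y_{n+1} = (1 + 4/7z)y_n
  so R(z) = (1 + 4/7z)/(1 − 3/7z).

Find x<0 with |R(x)|<1.
x=-1.49: |R|=0.0907
R=−1: 1+4/7x = −1+3/7x ⇒ -1/7x=2 ⇒ x=2/(-1/7)=-14.0000
Confirm numerically:
  x=-13.711: |R|=0.99400 <1
  x=-10.821: |R|=0.91944 <1
  x=-9.083: |R|=0.85643 <1
  x=-14.579: |R|=1.01141 >1
  x=-14.540: |R|=1.01067 >1
  x=-14.239: |R|=1.00481 >1
So |R|<1 on (-14.0000, 0).

left endpoint -14.0000.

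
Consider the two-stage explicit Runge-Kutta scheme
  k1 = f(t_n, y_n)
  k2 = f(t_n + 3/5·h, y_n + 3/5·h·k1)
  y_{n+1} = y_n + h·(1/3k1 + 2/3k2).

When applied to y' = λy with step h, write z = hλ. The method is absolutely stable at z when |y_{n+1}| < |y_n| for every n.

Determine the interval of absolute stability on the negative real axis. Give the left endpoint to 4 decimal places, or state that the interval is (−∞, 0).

(-2.5000, 0).

With y'=λy (z=hλ):
  k1=λy_n ⇒ h·k1=z·y_n;  k2=λ(1+3/5z)y_n ⇒ h·k2=z(1+3/5z)y_n
  y_{n+1}/y_n = 1 + 1/3z + 2/3z(1+3/5z) = 1 + z + 2/5z²
  Hence R(z) = 1 + z + 2/5z².

Need |R(x)|<1, x<0.
x=-0.55: |R|=0.5710
R=1: x+2/5x²=0 ⇒ x=−5/2=-2.5000; min R=1−1/(4·2/5)=0.3750>−1
Confirm numerically:
  x=-2.450: |R|=0.95100 <1
  x=-1.651: |R|=0.43932 <1
  x=-1.567: |R|=0.41520 <1
  x=-1.460: |R|=0.39264 <1
  x=-3.022: |R|=1.63099 >1
  x=-2.646: |R|=1.15453 >1
Interval (-2.5000, 0).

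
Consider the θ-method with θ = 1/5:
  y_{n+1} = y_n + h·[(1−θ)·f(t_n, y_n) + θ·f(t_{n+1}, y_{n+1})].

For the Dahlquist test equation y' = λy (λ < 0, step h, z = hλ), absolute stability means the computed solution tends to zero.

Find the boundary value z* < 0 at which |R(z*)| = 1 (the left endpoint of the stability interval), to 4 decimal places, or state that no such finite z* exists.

left endpoint -3.3333.

With y'=λy (z=hλ):
  y_{n+1} = y_n + z·[4/5·y_n + 1/5·y_{n+1}] ⇒ (1 − 1/5z)y_{n+1} = (1 + 4/5z)y_n
  so R(z) = (1 + 4/5z)/(1 − 1/5z).

Need |R(x)|<1, x<0.
x=-0.83: |R|=0.2882
R=−1: 1+4/5x = −1+1/5x ⇒ -3/5x=2 ⇒ x=2/(-3/5)=-3.3333
Confirm numerically:
  x=-3.095: |R|=0.91167 <1
  x=-2.866: |R|=0.82176 <1
  x=-2.557: |R|=0.69181 <1
  x=-2.371: |R|=0.60833 <1
  x=-3.657: |R|=1.11216 >1
  x=-3.419: |R|=1.03053 >1
Stable set (-3.3333, 0).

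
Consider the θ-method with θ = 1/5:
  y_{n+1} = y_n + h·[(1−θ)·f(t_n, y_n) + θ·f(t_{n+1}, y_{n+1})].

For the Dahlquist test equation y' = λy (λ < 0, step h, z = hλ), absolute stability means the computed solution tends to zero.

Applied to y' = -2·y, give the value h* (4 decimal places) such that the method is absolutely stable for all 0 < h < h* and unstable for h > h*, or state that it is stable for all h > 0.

On y'=λy, z=hλ:
  y_{n+1} = y_n + z·[4/5·y_n + 1/5·y_{n+1}] ⇒ (1 − 1/5z)y_{n+1} = (1 + 4/5z)y_n
  ⇒ R(z) = (1 + 4/5z)/(1 − 1/5z).

Boundary: |R(x)|=1, x<0.
x=-1.26: |R|=0.0064
R=−1: 1+4/5x = −1+1/5x ⇒ -3/5x=2 ⇒ x=2/(-3/5)=-3.3333
Confirm numerically:
  x=-3.254: |R|=0.97117 <1
  x=-2.902: |R|=0.83624 <1
  x=-2.704: |R|=0.75493 <1
  x=-2.601: |R|=0.71096 <1
  x=-3.892: |R|=1.18848 >1
  x=-3.820: |R|=1.16553 >1
  x=-3.707: |R|=1.12875 >1
So |R|<1 on (-3.3333, 0).

(-3.3333,0); λ=-2 ⇒ h* = (10/3)/2 = 1.6667.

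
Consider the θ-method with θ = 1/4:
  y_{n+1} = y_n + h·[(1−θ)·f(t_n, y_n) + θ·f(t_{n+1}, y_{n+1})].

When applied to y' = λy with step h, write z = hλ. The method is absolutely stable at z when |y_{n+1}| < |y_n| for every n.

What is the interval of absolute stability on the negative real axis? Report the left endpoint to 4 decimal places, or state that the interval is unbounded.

(-4.0000, 0).

Set f=λy, z=hλ:
  y_{n+1} = y_n + z·[3/4·y_n + 1/4·y_{n+1}] ⇒ (1 − 1/4z)y_{n+1} = (1 + 3/4z)y_n
  Hence R(z) = (1 + 3/4z)/(1 − 1/4z).

Boundary: |R(x)|=1, x<0.
x=-1.57: |R|=0.1275
R=−1: 1+3/4x = −1+1/4x ⇒ -1/2x=2 ⇒ x=2/(-1/2)=-4.0000
Confirm numerically:
  x=-2.624: |R|=0.58454 <1
  x=-2.362: |R|=0.48507 <1
  x=-2.111: |R|=0.38177 <1
  x=-4.475: |R|=1.11209 >1
  x=-4.362: |R|=1.08658 >1
  x=-4.195: |R|=1.04759 >1
So |R|<1 on (-4.0000, 0).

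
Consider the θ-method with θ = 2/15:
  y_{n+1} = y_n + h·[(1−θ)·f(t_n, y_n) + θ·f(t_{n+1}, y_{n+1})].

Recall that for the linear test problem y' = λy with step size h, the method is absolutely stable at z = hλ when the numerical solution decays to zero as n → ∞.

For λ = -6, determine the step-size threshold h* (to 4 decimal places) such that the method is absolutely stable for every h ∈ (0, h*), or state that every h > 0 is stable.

Test eqn y'=λy, z=hλ:
  y_{n+1} = y_n + z·[13/15·y_n + 2/15·y_{n+1}] ⇒ (1 − 2/15z)y_{n+1} = (1 + 13/15z)y_n
  ⇒ R(z) = (1 + 13/15z)/(1 − 2/15z).

Need |R(x)|<1, x<0.
x=-1.2: |R|=0.0345
R=−1: 1+13/15x = −1+2/15x ⇒ -11/15x=2 ⇒ x=2/(-11/15)=-2.7273
Confirm numerically:
  x=-2.611: |R|=0.93675 <1
  x=-2.124: |R|=0.65524 <1
  x=-1.131: |R|=0.01721 <1
  x=-2.890: |R|=1.08614 >1
  x=-2.858: |R|=1.06941 >1
Stable set (-2.7273, 0).

(-2.7273,0); λ=-6 ⇒ h* = (30/11)/6 = 0.4545.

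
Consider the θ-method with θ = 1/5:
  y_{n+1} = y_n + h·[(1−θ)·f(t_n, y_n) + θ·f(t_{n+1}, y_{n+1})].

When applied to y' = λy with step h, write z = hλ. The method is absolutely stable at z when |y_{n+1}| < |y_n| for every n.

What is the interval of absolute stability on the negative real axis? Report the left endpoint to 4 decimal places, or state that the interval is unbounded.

(-3.3333, 0).

Set f=λy, z=hλ:
  y_{n+1} = y_n + z·[4/5·y_n + 1/5·y_{n+1}] ⇒ (1 − 1/5z)y_{n+1} = (1 + 4/5z)y_n
  Hence R(z) = (1 + 4/5z)/(1 − 1/5z).

Boundary: |R(x)|=1, x<0.
x=-0.98: |R|=0.1806
R=−1: 1+4/5x = −1+1/5x ⇒ -3/5x=2 ⇒ x=2/(-3/5)=-3.3333
Confirm numerically:
  x=-3.002: |R|=0.87578 <1
  x=-2.451: |R|=0.64475 <1
  x=-2.278: |R|=0.56499 <1
  x=-2.120: |R|=0.48876 <1
  x=-3.727: |R|=1.13533 >1
  x=-3.482: |R|=1.05258 >1
  x=-3.367: |R|=1.01207 >1
Stable set (-3.3333, 0).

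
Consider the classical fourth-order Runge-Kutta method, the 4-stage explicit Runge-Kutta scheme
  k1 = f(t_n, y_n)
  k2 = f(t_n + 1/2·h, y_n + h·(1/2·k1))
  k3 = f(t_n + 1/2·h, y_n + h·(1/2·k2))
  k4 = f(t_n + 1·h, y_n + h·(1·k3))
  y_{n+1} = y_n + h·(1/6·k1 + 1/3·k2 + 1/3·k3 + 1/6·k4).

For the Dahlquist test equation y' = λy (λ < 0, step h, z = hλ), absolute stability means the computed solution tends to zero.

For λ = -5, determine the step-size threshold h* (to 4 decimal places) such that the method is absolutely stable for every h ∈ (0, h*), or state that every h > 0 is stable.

On y'=λy, z=hλ:
  order 4, 4-stage ⇒ R(z)=1+z+z^2/2+z^3/6+z^4/24
  (e.g. R(-1.54)=0.27144, |R|=0.27144)

Boundary: |R(x)|=1, x<0.
x=-1.54: |R|=0.2714
|R(-1.59)|=0.2704 |R(-1.44)|=0.2783 |R(-1.31)|=0.2961
Bisect:
  x_lo=-3.1031 |R|=1.5948  x_hi=-0.2021 |R|=0.8170
  mid=-1.65258 |R|=0.27150 →hi
  mid=-2.37782 |R|=0.54049 →hi
  mid=-2.74044 |R|=0.93445 →hi
  mid=-2.92175 |R|=1.22600 →lo
  mid=-2.83109 |R|=1.07128 →lo
  mid=-2.78577 |R|=1.00071 →lo
  mid=-2.76310 |R|=0.96706 →hi
  ...
  [-2.78541,-2.78524] ⇒ x*=-2.7853
Interval (-2.7853, 0).

(-2.7853,0); λ=-5 ⇒ h* = 0.5571.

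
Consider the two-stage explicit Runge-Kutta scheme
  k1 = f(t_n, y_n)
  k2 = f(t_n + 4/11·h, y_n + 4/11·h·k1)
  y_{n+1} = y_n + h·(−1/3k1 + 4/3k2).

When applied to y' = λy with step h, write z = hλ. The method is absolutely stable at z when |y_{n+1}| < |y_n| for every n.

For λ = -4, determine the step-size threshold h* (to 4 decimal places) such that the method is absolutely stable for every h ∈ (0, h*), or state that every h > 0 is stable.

(-2.0625,0); λ=-4 ⇒ h* = (33/16)/4 = 0.5156.

Set f=λy, z=hλ:
  k1=λy_n ⇒ h·k1=z·y_n;  k2=λ(1+4/11z)y_n ⇒ h·k2=z(1+4/11z)y_n
  y_{n+1}/y_n = 1 − 1/3z + 4/3z(1+4/11z) = 1 + z + 16/33z²
  R(z) = 1 + z + 16/33z².

Need |R(x)|<1, x<0.
x=-1.35: |R|=0.5336
R=1: x+16/33x²=0 ⇒ x=−33/16=-2.0625; min R=1−1/(4·16/33)=0.4844>−1
Confirm numerically:
  x=-1.731: |R|=0.72178 <1
  x=-1.699: |R|=0.70056 <1
  x=-1.675: |R|=0.68530 <1
  x=-2.527: |R|=1.56911 >1
  x=-2.380: |R|=1.36638 >1
  x=-2.273: |R|=1.23198 >1
Stable set (-2.0625, 0).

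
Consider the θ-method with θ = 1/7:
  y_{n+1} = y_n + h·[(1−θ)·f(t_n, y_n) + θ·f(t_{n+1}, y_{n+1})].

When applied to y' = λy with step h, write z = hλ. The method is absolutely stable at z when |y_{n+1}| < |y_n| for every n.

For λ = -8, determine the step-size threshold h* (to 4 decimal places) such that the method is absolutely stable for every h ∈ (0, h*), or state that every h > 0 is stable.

(-2.8000,0); λ=-8 ⇒ h* = (14/5)/8 = 0.3500.

With y'=λy (z=hλ):
  y_{n+1} = y_n + z·[6/7·y_n + 1/7·y_{n+1}] ⇒ (1 − 1/7z)y_{n+1} = (1 + 6/7z)y_n
  ⇒ R(z) = (1 + 6/7z)/(1 − 1/7z).

Need |R(x)|<1, x<0.
x=-0.64: |R|=0.4136
R=−1: 1+6/7x = −1+1/7x ⇒ -5/7x=2 ⇒ x=2/(-5/7)=-2.8000
Confirm numerically:
  x=-1.813: |R|=0.44003 <1
  x=-1.772: |R|=0.41404 <1
  x=-1.762: |R|=0.40767 <1
  x=-1.443: |R|=0.19638 <1
  x=-3.215: |R|=1.20313 >1
  x=-3.151: |R|=1.17289 >1
  x=-2.894: |R|=1.04750 >1
Stable set (-2.8000, 0).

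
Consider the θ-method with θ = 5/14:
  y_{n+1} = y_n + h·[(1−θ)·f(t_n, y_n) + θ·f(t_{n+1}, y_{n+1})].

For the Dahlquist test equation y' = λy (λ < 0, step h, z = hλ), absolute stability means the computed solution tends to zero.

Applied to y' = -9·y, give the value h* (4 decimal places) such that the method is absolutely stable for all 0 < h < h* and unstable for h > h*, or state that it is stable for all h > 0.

(-7.0000,0); λ=-9 ⇒ h* = (7)/9 = 0.7778.

With y'=λy (z=hλ):
  y_{n+1} = y_n + z·[9/14·y_n + 5/14·y_{n+1}] ⇒ (1 − 5/14z)y_{n+1} = (1 + 9/14z)y_n
  ⇒ R(z) = (1 + 9/14z)/(1 − 5/14z).

Find x<0 with |R(x)|<1.
x=-0.61: |R|=0.4991
R=−1: 1+9/14x = −1+5/14x ⇒ -2/7x=2 ⇒ x=2/(-2/7)=-7.0000
Confirm numerically:
  x=-4.053: |R|=0.65598 <1
  x=-3.900: |R|=0.62985 <1
  x=-3.230: |R|=0.49983 <1
  x=-7.518: |R|=1.04016 >1
  x=-7.099: |R|=1.00800 >1
Interval (-7.0000, 0).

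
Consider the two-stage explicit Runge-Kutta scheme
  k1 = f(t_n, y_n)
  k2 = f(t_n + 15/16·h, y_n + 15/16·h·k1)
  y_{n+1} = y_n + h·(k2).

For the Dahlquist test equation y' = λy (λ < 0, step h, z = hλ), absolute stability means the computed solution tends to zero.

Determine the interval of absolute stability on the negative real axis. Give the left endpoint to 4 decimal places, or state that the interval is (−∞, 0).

(-1.0667, 0).

Test eqn y'=λy, z=hλ:
  k1=λy_n ⇒ h·k1=z·y_n;  k2=λ(1+15/16z)y_n ⇒ h·k2=z(1+15/16z)y_n
  y_{n+1}/y_n = 1 + z(1+15/16z) = 1 + z + 15/16z²
  ⇒ R(z) = 1 + z + 15/16z².

Boundary: |R(x)|=1, x<0.
x=-0.92: |R|=0.8735
R=1: x+15/16x²=0 ⇒ x=−16/15=-1.0667; min R=1−1/(4·15/16)=0.7333>−1
Confirm numerically:
  x=-1.001: |R|=0.93838 <1
  x=-0.882: |R|=0.84730 <1
  x=-0.805: |R|=0.80252 <1
  x=-0.742: |R|=0.77415 <1
  x=-1.601: |R|=1.80200 >1
  x=-1.340: |R|=1.34338 >1
  x=-1.229: |R|=1.18704 >1
Stable set (-1.0667, 0).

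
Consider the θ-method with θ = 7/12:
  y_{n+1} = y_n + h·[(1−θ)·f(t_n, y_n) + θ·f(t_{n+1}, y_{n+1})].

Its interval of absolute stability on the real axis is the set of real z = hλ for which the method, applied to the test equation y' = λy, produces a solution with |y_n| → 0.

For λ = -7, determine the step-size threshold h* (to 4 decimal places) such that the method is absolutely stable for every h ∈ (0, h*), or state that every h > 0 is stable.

Set f=λy, z=hλ:
  y_{n+1} = y_n + z·[5/12·y_n + 7/12·y_{n+1}] ⇒ (1 − 7/12z)y_{n+1} = (1 + 5/12z)y_n
  so R(z) = (1 + 5/12z)/(1 − 7/12z).

Find x<0 with |R(x)|<1.
x=-1.31: |R|=0.2574
x=-2: |R|=0.0769
x=-10: |R|=0.4634
x=-100: |R|=0.6854
θ=7/12≥1/2 ⇒ |1+5/12x|<|1−7/12x| ∀x<0 ⇒ unbounded interval.

interval (−∞, 0). Any h>0 works for λ=-7.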